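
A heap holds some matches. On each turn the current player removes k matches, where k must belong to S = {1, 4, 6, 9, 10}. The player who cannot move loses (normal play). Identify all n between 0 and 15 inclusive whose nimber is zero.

n :  0  1  2  3  4  5  6  7  8  9 10 11 12 13 14 15
G :  0  1  0  1  2  0  1  0  1  2  3  2  3  4  5  3
P-positions are exactly the n with G(n) = 0.

0, 2, 5, 7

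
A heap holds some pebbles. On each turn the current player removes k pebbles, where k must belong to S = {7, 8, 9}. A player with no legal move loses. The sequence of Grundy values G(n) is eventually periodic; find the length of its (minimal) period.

G(0) = 0
G(1) = mex{} = 0
G(2) = mex{} = 0
G(3) = mex{} = 0
G(4) = mex{} = 0
G(5) = mex{} = 0
G(6) = mex{} = 0
G(7) = mex{0} = 1
G(8) = mex{0,0} = 1
G(9) = mex{0,0,0} = 1
G(10) = mex{0,0,0} = 1
G(11) = mex{0,0,0} = 1
G(12) = mex{0,0,0} = 1
G(13) = mex{0,0,0} = 1
G(14) = mex{1,0,0} = 2
G(15) = mex{1,1,0} = 2
G(16) = mex{1,1,1} = 0
G(17) = mex{1,1,1} = 0
G(18) = mex{1,1,1} = 0
G(19) = mex{1,1,1} = 0
G(20) = mex{1,1,1} = 0
G(21) = mex{2,1,1} = 0
G(22) = mex{2,2,1} = 0
G(23) = mex{0,2,2} = 1
G(24) = mex{0,0,2} = 1
G(25) = mex{0,0,0} = 1
G(26) = mex{0,0,0} = 1
G(27) = mex{0,0,0} = 1
G(28) = mex{0,0,0} = 1
G(29) = mex{0,0,0} = 1
G(30) = mex{1,0,0} = 2
G(31) = mex{1,1,0} = 2
G(32) = mex{1,1,1} = 0
G(33) = mex{1,1,1} = 0
G(n+16) = G(n) holds for n = 0,…,8 (a full window of length max(S) = 9), so the sequence is purely periodic with period 16.

16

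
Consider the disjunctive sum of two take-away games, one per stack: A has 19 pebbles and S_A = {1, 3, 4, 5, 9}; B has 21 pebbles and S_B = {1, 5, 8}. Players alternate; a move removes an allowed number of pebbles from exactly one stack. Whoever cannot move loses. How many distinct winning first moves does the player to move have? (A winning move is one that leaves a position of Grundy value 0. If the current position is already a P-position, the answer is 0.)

Stack A, S = {1, 3, 4, 5, 9}:
n :  0  1  2  3  4  5  6  7  8  9 10 11 12 13 14 15 16 17 18 19
G :  0  1  0  1  2  3  2  3  0  1  0  1  2  3  2  3  0  1  0  1
G_A(19) = 1.
Stack B, S = {1, 5, 8}:
n :  0  1  2  3  4  5  6  7  8  9 10 11 12 13 14 15 16 17 18 19 20 21
G :  0  1  0  1  0  1  0  1  2  3  2  3  2  0  1  0  1  0  1  0  1  2
G_B(21) = 2.
Combined Grundy value = 1 ⊕ 2 = 3.
A winning move leaves total XOR = 0, i.e. changes one component's Grundy value g to g ⊕ X where X is the current total.
Stack A: need g' = 1⊕3 = 2. Options: 19−1→G=0, 19−3→G=0, 19−4→G=3, 19−5→G=2, 19−9→G=0. Hits: 1.
Stack B: need g' = 2⊕3 = 1. Options: 21−1→G=1, 21−5→G=1, 21−8→G=0. Hits: 2.

3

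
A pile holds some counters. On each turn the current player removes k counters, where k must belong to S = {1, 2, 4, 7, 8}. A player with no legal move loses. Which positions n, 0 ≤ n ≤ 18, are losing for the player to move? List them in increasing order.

G(0) = 0
G(1) = mex{0} = 1
G(2) = mex{1,0} = 2
G(3) = mex{2,1} = 0
G(4) = mex{0,2,0} = 1
G(5) = mex{1,0,1} = 2
G(6) = mex{2,1,2} = 0
G(7) = mex{0,2,0,0} = 1
G(8) = mex{1,0,1,1,0} = 2
G(9) = mex{2,1,2,2,1} = 0
G(10) = mex{0,2,0,0,2} = 1
G(11) = mex{1,0,1,1,0} = 2
G(12) = mex{2,1,2,2,1} = 0
G(13) = mex{0,2,0,0,2} = 1
G(14) = mex{1,0,1,1,0} = 2
G(15) = mex{2,1,2,2,1} = 0
G(16) = mex{0,2,0,0,2} = 1
G(17) = mex{1,0,1,1,0} = 2
G(18) = mex{2,1,2,2,1} = 0
P-positions are exactly the n with G(n) = 0.

0, 3, 6, 9, 12, 15, 18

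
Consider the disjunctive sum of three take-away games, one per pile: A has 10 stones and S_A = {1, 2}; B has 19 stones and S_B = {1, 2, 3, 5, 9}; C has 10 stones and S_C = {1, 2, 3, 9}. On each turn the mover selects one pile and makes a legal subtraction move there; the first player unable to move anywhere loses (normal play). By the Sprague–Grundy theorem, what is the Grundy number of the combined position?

Pile A, S = {1, 2}:
n :  0  1  2  3  4  5  6  7  8  9 10
G :  0  1  2  0  1  2  0  1  2  0  1
G_A(10) = 1.
Pile B, S = {1, 2, 3, 5, 9}:
n :  0  1  2  3  4  5  6  7  8  9 10 11 12 13 14 15 16 17 18 19
G :  0  1  2  3  0  1  2  3  0  1  2  3  0  1  2  3  0  1  2  3
G_B(19) = 3.
Pile C, S = {1, 2, 3, 9}:
n :  0  1  2  3  4  5  6  7  8  9 10
G :  0  1  2  3  0  1  2  3  0  1  2
G_C(10) = 2.
Combined Grundy value = 1 ⊕ 3 ⊕ 2 = 0.

0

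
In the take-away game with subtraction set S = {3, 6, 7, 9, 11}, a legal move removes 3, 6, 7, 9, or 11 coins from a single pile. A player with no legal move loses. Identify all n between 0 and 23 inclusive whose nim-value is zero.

0, 1, 2, 14, 15, 16

G(0) = 0
G(1) = mex{} = 0
G(2) = mex{} = 0
G(3) = mex{0} = 1
G(4) = mex{0} = 1
G(5) = mex{0} = 1
G(6) = mex{1,0} = 2
G(7) = mex{1,0,0} = 2
G(8) = mex{1,0,0} = 2
G(9) = mex{2,1,0,0} = 3
G(10) = mex{2,1,1,0} = 3
G(11) = mex{2,1,1,0,0} = 3
G(12) = mex{3,2,1,1,0} = 4
G(13) = mex{3,2,2,1,0} = 4
G(14) = mex{3,2,2,1,1} = 0
G(15) = mex{4,3,2,2,1} = 0
G(16) = mex{4,3,3,2,1} = 0
G(17) = mex{0,3,3,2,2} = 1
G(18) = mex{0,4,3,3,2} = 1
G(19) = mex{0,4,4,3,2} = 1
G(20) = mex{1,0,4,3,3} = 2
G(21) = mex{1,0,0,4,3} = 2
G(22) = mex{1,0,0,4,3} = 2
G(23) = mex{2,1,0,0,4} = 3
P-positions are exactly the n with G(n) = 0.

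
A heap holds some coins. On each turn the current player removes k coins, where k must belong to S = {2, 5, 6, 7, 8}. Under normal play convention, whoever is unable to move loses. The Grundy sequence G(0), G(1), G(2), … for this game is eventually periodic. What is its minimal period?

13

n :  0  1  2  3  4  5  6  7  8  9 10 11 12 13 14 15 16 17 18 19 20 21 22 23 24 25 26 27
G :  0  0  1  1  0  2  1  3  2  2  3  3  4  0  0  1  1  0  2  1  3  2  2  3  3  4  0  0
G(n+13) = G(n) holds for n = 0,…,7 (a full window of length max(S) = 8), so the sequence is purely periodic with period 13.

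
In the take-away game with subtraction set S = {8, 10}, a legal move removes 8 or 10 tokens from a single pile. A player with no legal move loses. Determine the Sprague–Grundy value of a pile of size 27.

n :  0  1  2  3  4  5  6  7  8  9 10 11 12 13 14 15 16 17 18 19 20 21 22 23 24 25 26 27
G :  0  0  0  0  0  0  0  0  1  1  1  1  1  1  1  1  2  2  0  0  0  0  0  0  0  0  1  1

1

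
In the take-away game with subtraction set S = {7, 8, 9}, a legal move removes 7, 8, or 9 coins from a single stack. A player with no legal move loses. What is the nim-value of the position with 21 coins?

0

G(0) = 0
G(1) = mex{} = 0
G(2) = mex{} = 0
G(3) = mex{} = 0
G(4) = mex{} = 0
G(5) = mex{} = 0
G(6) = mex{} = 0
G(7) = mex{0} = 1
G(8) = mex{0,0} = 1
G(9) = mex{0,0,0} = 1
G(10) = mex{0,0,0} = 1
G(11) = mex{0,0,0} = 1
G(12) = mex{0,0,0} = 1
G(13) = mex{0,0,0} = 1
G(14) = mex{1,0,0} = 2
G(15) = mex{1,1,0} = 2
G(16) = mex{1,1,1} = 0
G(17) = mex{1,1,1} = 0
G(18) = mex{1,1,1} = 0
G(19) = mex{1,1,1} = 0
G(20) = mex{1,1,1} = 0
G(21) = mex{2,1,1} = 0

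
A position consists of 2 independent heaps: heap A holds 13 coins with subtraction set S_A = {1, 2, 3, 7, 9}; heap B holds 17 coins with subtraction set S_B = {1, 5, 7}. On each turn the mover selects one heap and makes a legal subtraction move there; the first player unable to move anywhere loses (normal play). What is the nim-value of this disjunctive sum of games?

Heap A, S = {1, 2, 3, 7, 9}:
G(0) = 0
G(1) = mex{0} = 1
G(2) = mex{1,0} = 2
G(3) = mex{2,1,0} = 3
G(4) = mex{3,2,1} = 0
G(5) = mex{0,3,2} = 1
G(6) = mex{1,0,3} = 2
G(7) = mex{2,1,0,0} = 3
G(8) = mex{3,2,1,1} = 0
G(9) = mex{0,3,2,2,0} = 1
G(10) = mex{1,0,3,3,1} = 2
G(11) = mex{2,1,0,0,2} = 3
G(12) = mex{3,2,1,1,3} = 0
G(13) = mex{0,3,2,2,0} = 1
G_A(13) = 1.
Heap B, S = {1, 5, 7}:
G(0) = 0
G(1) = mex{0} = 1
G(2) = mex{1} = 0
G(3) = mex{0} = 1
G(4) = mex{1} = 0
G(5) = mex{0,0} = 1
G(6) = mex{1,1} = 0
G(7) = mex{0,0,0} = 1
G(8) = mex{1,1,1} = 0
G(9) = mex{0,0,0} = 1
G(10) = mex{1,1,1} = 0
G(11) = mex{0,0,0} = 1
G(12) = mex{1,1,1} = 0
G(13) = mex{0,0,0} = 1
G(14) = mex{1,1,1} = 0
G(15) = mex{0,0,0} = 1
G(16) = mex{1,1,1} = 0
G(17) = mex{0,0,0} = 1
G_B(17) = 1.
Combined Grundy value = 1 ⊕ 1 = 0.

0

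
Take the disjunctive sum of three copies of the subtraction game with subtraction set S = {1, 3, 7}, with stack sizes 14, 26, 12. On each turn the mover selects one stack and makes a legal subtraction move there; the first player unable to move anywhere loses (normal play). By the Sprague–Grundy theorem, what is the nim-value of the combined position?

All stacks use S = {1, 3, 7}:
n :  0  1  2  3  4  5  6  7  8  9 10 11 12 13 14 15 16 17 18 19 20 21 22 23 24 25 26
G :  0  1  0  1  0  1  0  1  0  1  0  1  0  1  0  1  0  1  0  1  0  1  0  1  0  1  0
Stack A: G(14) = 0.
Stack B: G(26) = 0.
Stack C: G(12) = 0.
Combined Grundy value = 0 ⊕ 0 ⊕ 0 = 0.

0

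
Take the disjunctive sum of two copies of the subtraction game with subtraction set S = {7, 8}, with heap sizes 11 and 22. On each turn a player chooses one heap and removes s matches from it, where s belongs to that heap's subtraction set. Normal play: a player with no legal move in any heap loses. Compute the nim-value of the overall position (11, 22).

0

All heaps use S = {7, 8}:
G(0) = 0
G(1) = mex{} = 0
G(2) = mex{} = 0
G(3) = mex{} = 0
G(4) = mex{} = 0
G(5) = mex{} = 0
G(6) = mex{} = 0
G(7) = mex{0} = 1
G(8) = mex{0,0} = 1
G(9) = mex{0,0} = 1
G(10) = mex{0,0} = 1
G(11) = mex{0,0} = 1
G(12) = mex{0,0} = 1
G(13) = mex{0,0} = 1
G(14) = mex{1,0} = 2
G(15) = mex{1,1} = 0
G(16) = mex{1,1} = 0
G(17) = mex{1,1} = 0
G(18) = mex{1,1} = 0
G(19) = mex{1,1} = 0
G(20) = mex{1,1} = 0
G(21) = mex{2,1} = 0
G(22) = mex{0,2} = 1
Heap A: G(11) = 1.
Heap B: G(22) = 1.
Combined Grundy value = 1 ⊕ 1 = 0.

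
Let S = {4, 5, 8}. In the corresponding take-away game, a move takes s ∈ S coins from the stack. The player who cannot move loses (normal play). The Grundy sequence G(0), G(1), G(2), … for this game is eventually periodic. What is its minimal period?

12

G(0) = 0
G(1) = mex{} = 0
G(2) = mex{} = 0
G(3) = mex{} = 0
G(4) = mex{0} = 1
G(5) = mex{0,0} = 1
G(6) = mex{0,0} = 1
G(7) = mex{0,0} = 1
G(8) = mex{1,0,0} = 2
G(9) = mex{1,1,0} = 2
G(10) = mex{1,1,0} = 2
G(11) = mex{1,1,0} = 2
G(12) = mex{2,1,1} = 0
G(13) = mex{2,2,1} = 0
G(14) = mex{2,2,1} = 0
G(15) = mex{2,2,1} = 0
G(16) = mex{0,2,2} = 1
G(17) = mex{0,0,2} = 1
G(18) = mex{0,0,2} = 1
G(19) = mex{0,0,2} = 1
G(20) = mex{1,0,0} = 2
G(21) = mex{1,1,0} = 2
G(22) = mex{1,1,0} = 2
G(23) = mex{1,1,0} = 2
G(24) = mex{2,1,1} = 0
G(25) = mex{2,2,1} = 0
G(n+12) = G(n) holds for n = 0,…,7 (a full window of length max(S) = 8), so the sequence is purely periodic with period 12.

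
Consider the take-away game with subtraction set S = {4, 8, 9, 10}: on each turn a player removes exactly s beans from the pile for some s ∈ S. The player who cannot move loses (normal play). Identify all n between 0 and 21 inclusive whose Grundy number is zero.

G(0) = 0
G(1) = mex{} = 0
G(2) = mex{} = 0
G(3) = mex{} = 0
G(4) = mex{0} = 1
G(5) = mex{0} = 1
G(6) = mex{0} = 1
G(7) = mex{0} = 1
G(8) = mex{1,0} = 2
G(9) = mex{1,0,0} = 2
G(10) = mex{1,0,0,0} = 2
G(11) = mex{1,0,0,0} = 2
G(12) = mex{2,1,0,0} = 3
G(13) = mex{2,1,1,0} = 3
G(14) = mex{2,1,1,1} = 0
G(15) = mex{2,1,1,1} = 0
G(16) = mex{3,2,1,1} = 0
G(17) = mex{3,2,2,1} = 0
G(18) = mex{0,2,2,2} = 1
G(19) = mex{0,2,2,2} = 1
G(20) = mex{0,3,2,2} = 1
G(21) = mex{0,3,3,2} = 1
P-positions are exactly the n with G(n) = 0.

0, 1, 2, 3, 14, 15, 16, 17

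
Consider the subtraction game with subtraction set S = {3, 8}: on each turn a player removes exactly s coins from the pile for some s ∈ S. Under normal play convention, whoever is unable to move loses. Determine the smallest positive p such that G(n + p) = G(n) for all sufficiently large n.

n :  0  1  2  3  4  5  6  7  8  9 10 11 12 13 14 15 16 17 18 19 20 21 22 23
G :  0  0  0  1  1  1  0  0  2  1  1  0  0  0  1  1  1  0  0  2  1  1  0  0
G(n+11) = G(n) holds for n = 0,…,7 (a full window of length max(S) = 8), so the sequence is purely periodic with period 11.

11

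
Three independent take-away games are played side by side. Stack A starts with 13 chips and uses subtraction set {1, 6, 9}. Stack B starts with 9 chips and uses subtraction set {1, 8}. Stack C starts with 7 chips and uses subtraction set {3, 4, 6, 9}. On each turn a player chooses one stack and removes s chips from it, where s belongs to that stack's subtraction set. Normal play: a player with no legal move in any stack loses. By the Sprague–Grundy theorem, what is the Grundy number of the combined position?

3

Stack A, S = {1, 6, 9}:
G(0) = 0
G(1) = mex{0} = 1
G(2) = mex{1} = 0
G(3) = mex{0} = 1
G(4) = mex{1} = 0
G(5) = mex{0} = 1
G(6) = mex{1,0} = 2
G(7) = mex{2,1} = 0
G(8) = mex{0,0} = 1
G(9) = mex{1,1,0} = 2
G(10) = mex{2,0,1} = 3
G(11) = mex{3,1,0} = 2
G(12) = mex{2,2,1} = 0
G(13) = mex{0,0,0} = 1
G_A(13) = 1.
Stack B, S = {1, 8}:
n : 0 1 2 3 4 5 6 7 8 9
G : 0 1 0 1 0 1 0 1 2 0
G_B(9) = 0.
Stack C, S = {3, 4, 6, 9}:
G(0) = 0
G(1) = mex{} = 0
G(2) = mex{} = 0
G(3) = mex{0} = 1
G(4) = mex{0,0} = 1
G(5) = mex{0,0} = 1
G(6) = mex{1,0,0} = 2
G(7) = mex{1,1,0} = 2
G_C(7) = 2.
Combined Grundy value = 1 ⊕ 0 ⊕ 2 = 3.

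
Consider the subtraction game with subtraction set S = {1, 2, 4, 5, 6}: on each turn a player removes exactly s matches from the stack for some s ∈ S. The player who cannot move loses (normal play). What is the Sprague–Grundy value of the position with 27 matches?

n :  0  1  2  3  4  5  6  7  8  9 10 11 12 13 14 15 16 17 18 19 20 21 22 23 24 25 26 27
G :  0  1  2  0  1  2  3  4  5  3  0  1  2  0  1  2  3  4  5  3  0  1  2  0  1  2  3  4

4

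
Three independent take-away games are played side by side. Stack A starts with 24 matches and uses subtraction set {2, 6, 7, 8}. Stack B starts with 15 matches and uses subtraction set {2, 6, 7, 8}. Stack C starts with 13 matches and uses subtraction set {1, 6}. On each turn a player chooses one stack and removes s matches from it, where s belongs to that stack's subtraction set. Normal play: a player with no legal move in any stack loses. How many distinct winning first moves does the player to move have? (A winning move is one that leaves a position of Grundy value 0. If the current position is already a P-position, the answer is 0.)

Stack A, S = {2, 6, 7, 8}:
G(0) = 0
G(1) = mex{} = 0
G(2) = mex{0} = 1
G(3) = mex{0} = 1
G(4) = mex{1} = 0
G(5) = mex{1} = 0
G(6) = mex{0,0} = 1
G(7) = mex{0,0,0} = 1
G(8) = mex{1,1,0,0} = 2
G(9) = mex{1,1,1,0} = 2
G(10) = mex{2,0,1,1} = 3
G(11) = mex{2,0,0,1} = 3
G(12) = mex{3,1,0,0} = 2
G(13) = mex{3,1,1,0} = 2
G(14) = mex{2,2,1,1} = 0
G(15) = mex{2,2,2,1} = 0
G(16) = mex{0,3,2,2} = 1
G(17) = mex{0,3,3,2} = 1
G(18) = mex{1,2,3,3} = 0
G(19) = mex{1,2,2,3} = 0
G(20) = mex{0,0,2,2} = 1
G(21) = mex{0,0,0,2} = 1
G(22) = mex{1,1,0,0} = 2
G(23) = mex{1,1,1,0} = 2
G(24) = mex{2,0,1,1} = 3
G_A(24) = 3.
Stack B, S = {2, 6, 7, 8}:
G(0) = 0
G(1) = mex{} = 0
G(2) = mex{0} = 1
G(3) = mex{0} = 1
G(4) = mex{1} = 0
G(5) = mex{1} = 0
G(6) = mex{0,0} = 1
G(7) = mex{0,0,0} = 1
G(8) = mex{1,1,0,0} = 2
G(9) = mex{1,1,1,0} = 2
G(10) = mex{2,0,1,1} = 3
G(11) = mex{2,0,0,1} = 3
G(12) = mex{3,1,0,0} = 2
G(13) = mex{3,1,1,0} = 2
G(14) = mex{2,2,1,1} = 0
G(15) = mex{2,2,2,1} = 0
G_B(15) = 0.
Stack C, S = {1, 6}:
G(0) = 0
G(1) = mex{0} = 1
G(2) = mex{1} = 0
G(3) = mex{0} = 1
G(4) = mex{1} = 0
G(5) = mex{0} = 1
G(6) = mex{1,0} = 2
G(7) = mex{2,1} = 0
G(8) = mex{0,0} = 1
G(9) = mex{1,1} = 0
G(10) = mex{0,0} = 1
G(11) = mex{1,1} = 0
G(12) = mex{0,2} = 1
G(13) = mex{1,0} = 2
G_C(13) = 2.
Combined Grundy value = 3 ⊕ 0 ⊕ 2 = 1.
A winning move leaves total XOR = 0, i.e. changes one component's Grundy value g to g ⊕ X where X is the current total.
Stack A: need g' = 3⊕1 = 2. Options: 24−2→G=2, 24−6→G=0, 24−7→G=1, 24−8→G=1. Hits: 1.
Stack B: need g' = 0⊕1 = 1. Options: 15−2→G=2, 15−6→G=2, 15−7→G=2, 15−8→G=1. Hits: 1.
Stack C: need g' = 2⊕1 = 3. Options: 13−1→G=1, 13−6→G=0. Hits: 0.

2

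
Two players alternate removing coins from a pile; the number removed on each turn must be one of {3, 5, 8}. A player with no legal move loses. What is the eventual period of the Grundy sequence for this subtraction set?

11

n :  0  1  2  3  4  5  6  7  8  9 10 11 12 13 14 15 16 17 18 19 20 21 22 23
G :  0  0  0  1  1  1  2  2  2  3  3  0  0  0  1  1  1  2  2  2  3  3  0  0
G(n+11) = G(n) holds for n = 0,…,7 (a full window of length max(S) = 8), so the sequence is purely periodic with period 11.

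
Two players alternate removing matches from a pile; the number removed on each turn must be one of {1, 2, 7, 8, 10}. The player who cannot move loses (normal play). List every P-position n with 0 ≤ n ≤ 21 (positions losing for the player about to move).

G(0) = 0
G(1) = mex{0} = 1
G(2) = mex{1,0} = 2
G(3) = mex{2,1} = 0
G(4) = mex{0,2} = 1
G(5) = mex{1,0} = 2
G(6) = mex{2,1} = 0
G(7) = mex{0,2,0} = 1
G(8) = mex{1,0,1,0} = 2
G(9) = mex{2,1,2,1} = 0
G(10) = mex{0,2,0,2,0} = 1
G(11) = mex{1,0,1,0,1} = 2
G(12) = mex{2,1,2,1,2} = 0
G(13) = mex{0,2,0,2,0} = 1
G(14) = mex{1,0,1,0,1} = 2
G(15) = mex{2,1,2,1,2} = 0
G(16) = mex{0,2,0,2,0} = 1
G(17) = mex{1,0,1,0,1} = 2
G(18) = mex{2,1,2,1,2} = 0
G(19) = mex{0,2,0,2,0} = 1
G(20) = mex{1,0,1,0,1} = 2
G(21) = mex{2,1,2,1,2} = 0
P-positions are exactly the n with G(n) = 0.

0, 3, 6, 9, 12, 15, 18, 21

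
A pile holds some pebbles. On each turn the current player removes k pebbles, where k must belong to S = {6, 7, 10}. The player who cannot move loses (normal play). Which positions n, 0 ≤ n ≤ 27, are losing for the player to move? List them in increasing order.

G(0) = 0
G(1) = mex{} = 0
G(2) = mex{} = 0
G(3) = mex{} = 0
G(4) = mex{} = 0
G(5) = mex{} = 0
G(6) = mex{0} = 1
G(7) = mex{0,0} = 1
G(8) = mex{0,0} = 1
G(9) = mex{0,0} = 1
G(10) = mex{0,0,0} = 1
G(11) = mex{0,0,0} = 1
G(12) = mex{1,0,0} = 2
G(13) = mex{1,1,0} = 2
G(14) = mex{1,1,0} = 2
G(15) = mex{1,1,0} = 2
G(16) = mex{1,1,1} = 0
G(17) = mex{1,1,1} = 0
G(18) = mex{2,1,1} = 0
G(19) = mex{2,2,1} = 0
G(20) = mex{2,2,1} = 0
G(21) = mex{2,2,1} = 0
G(22) = mex{0,2,2} = 1
G(23) = mex{0,0,2} = 1
G(24) = mex{0,0,2} = 1
G(25) = mex{0,0,2} = 1
G(26) = mex{0,0,0} = 1
G(27) = mex{0,0,0} = 1
P-positions are exactly the n with G(n) = 0.

0, 1, 2, 3, 4, 5, 16, 17, 18, 19, 20, 21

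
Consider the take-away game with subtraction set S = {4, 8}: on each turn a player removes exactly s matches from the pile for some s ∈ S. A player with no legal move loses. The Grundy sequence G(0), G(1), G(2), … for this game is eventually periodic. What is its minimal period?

n :  0  1  2  3  4  5  6  7  8  9 10 11 12 13 14 15 16 17 18 19 20 21 22 23 24 25
G :  0  0  0  0  1  1  1  1  2  2  2  2  0  0  0  0  1  1  1  1  2  2  2  2  0  0
G(n+12) = G(n) holds for n = 0,…,7 (a full window of length max(S) = 8), so the sequence is purely periodic with period 12.

12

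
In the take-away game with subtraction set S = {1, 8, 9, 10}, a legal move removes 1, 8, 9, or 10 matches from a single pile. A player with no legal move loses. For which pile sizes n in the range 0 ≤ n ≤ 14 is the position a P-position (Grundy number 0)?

G(0) = 0
G(1) = mex{0} = 1
G(2) = mex{1} = 0
G(3) = mex{0} = 1
G(4) = mex{1} = 0
G(5) = mex{0} = 1
G(6) = mex{1} = 0
G(7) = mex{0} = 1
G(8) = mex{1,0} = 2
G(9) = mex{2,1,0} = 3
G(10) = mex{3,0,1,0} = 2
G(11) = mex{2,1,0,1} = 3
G(12) = mex{3,0,1,0} = 2
G(13) = mex{2,1,0,1} = 3
G(14) = mex{3,0,1,0} = 2
P-positions are exactly the n with G(n) = 0.

0, 2, 4, 6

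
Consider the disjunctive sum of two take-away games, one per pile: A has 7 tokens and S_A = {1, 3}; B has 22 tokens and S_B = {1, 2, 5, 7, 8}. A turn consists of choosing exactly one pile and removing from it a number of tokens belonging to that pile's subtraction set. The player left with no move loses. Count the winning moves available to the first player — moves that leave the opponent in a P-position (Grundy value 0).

Pile A, S = {1, 3}:
n : 0 1 2 3 4 5 6 7
G : 0 1 0 1 0 1 0 1
G_A(7) = 1.
Pile B, S = {1, 2, 5, 7, 8}:
G(0) = 0
G(1) = mex{0} = 1
G(2) = mex{1,0} = 2
G(3) = mex{2,1} = 0
G(4) = mex{0,2} = 1
G(5) = mex{1,0,0} = 2
G(6) = mex{2,1,1} = 0
G(7) = mex{0,2,2,0} = 1
G(8) = mex{1,0,0,1,0} = 2
G(9) = mex{2,1,1,2,1} = 0
G(10) = mex{0,2,2,0,2} = 1
G(11) = mex{1,0,0,1,0} = 2
G(12) = mex{2,1,1,2,1} = 0
G(13) = mex{0,2,2,0,2} = 1
G(14) = mex{1,0,0,1,0} = 2
G(15) = mex{2,1,1,2,1} = 0
G(16) = mex{0,2,2,0,2} = 1
G(17) = mex{1,0,0,1,0} = 2
G(18) = mex{2,1,1,2,1} = 0
G(19) = mex{0,2,2,0,2} = 1
G(20) = mex{1,0,0,1,0} = 2
G(21) = mex{2,1,1,2,1} = 0
G(22) = mex{0,2,2,0,2} = 1
G_B(22) = 1.
Combined Grundy value = 1 ⊕ 1 = 0.
A winning move leaves total XOR = 0, i.e. changes one component's Grundy value g to g ⊕ X where X is the current total.
Pile A: target g' = 1⊕0 = 1, but every legal move changes the Grundy value (mex property), so 0 moves.
Pile B: target g' = 1⊕0 = 1, but every legal move changes the Grundy value (mex property), so 0 moves.

0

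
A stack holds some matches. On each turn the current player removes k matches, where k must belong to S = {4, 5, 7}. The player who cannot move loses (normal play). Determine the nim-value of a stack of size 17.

1

n :  0  1  2  3  4  5  6  7  8  9 10 11 12 13 14 15 16 17
G :  0  0  0  0  1  1  1  1  2  2  2  0  0  0  0  1  1  1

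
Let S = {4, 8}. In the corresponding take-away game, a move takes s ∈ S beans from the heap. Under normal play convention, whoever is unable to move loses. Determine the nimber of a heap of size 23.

G(0) = 0
G(1) = mex{} = 0
G(2) = mex{} = 0
G(3) = mex{} = 0
G(4) = mex{0} = 1
G(5) = mex{0} = 1
G(6) = mex{0} = 1
G(7) = mex{0} = 1
G(8) = mex{1,0} = 2
G(9) = mex{1,0} = 2
G(10) = mex{1,0} = 2
G(11) = mex{1,0} = 2
G(12) = mex{2,1} = 0
G(13) = mex{2,1} = 0
G(14) = mex{2,1} = 0
G(15) = mex{2,1} = 0
G(16) = mex{0,2} = 1
G(17) = mex{0,2} = 1
G(18) = mex{0,2} = 1
G(19) = mex{0,2} = 1
G(20) = mex{1,0} = 2
G(21) = mex{1,0} = 2
G(22) = mex{1,0} = 2
G(23) = mex{1,0} = 2

2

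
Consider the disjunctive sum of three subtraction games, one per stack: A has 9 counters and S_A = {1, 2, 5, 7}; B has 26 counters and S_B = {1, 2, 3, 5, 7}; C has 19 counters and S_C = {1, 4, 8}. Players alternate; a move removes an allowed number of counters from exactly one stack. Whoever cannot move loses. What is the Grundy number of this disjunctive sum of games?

Stack A, S = {1, 2, 5, 7}:
G(0) = 0
G(1) = mex{0} = 1
G(2) = mex{1,0} = 2
G(3) = mex{2,1} = 0
G(4) = mex{0,2} = 1
G(5) = mex{1,0,0} = 2
G(6) = mex{2,1,1} = 0
G(7) = mex{0,2,2,0} = 1
G(8) = mex{1,0,0,1} = 2
G(9) = mex{2,1,1,2} = 0
G_A(9) = 0.
Stack B, S = {1, 2, 3, 5, 7}:
G(0) = 0
G(1) = mex{0} = 1
G(2) = mex{1,0} = 2
G(3) = mex{2,1,0} = 3
G(4) = mex{3,2,1} = 0
G(5) = mex{0,3,2,0} = 1
G(6) = mex{1,0,3,1} = 2
G(7) = mex{2,1,0,2,0} = 3
G(8) = mex{3,2,1,3,1} = 0
G(9) = mex{0,3,2,0,2} = 1
G(10) = mex{1,0,3,1,3} = 2
G(11) = mex{2,1,0,2,0} = 3
G(12) = mex{3,2,1,3,1} = 0
G(13) = mex{0,3,2,0,2} = 1
G(14) = mex{1,0,3,1,3} = 2
G(15) = mex{2,1,0,2,0} = 3
G(16) = mex{3,2,1,3,1} = 0
G(17) = mex{0,3,2,0,2} = 1
G(18) = mex{1,0,3,1,3} = 2
G(19) = mex{2,1,0,2,0} = 3
G(20) = mex{3,2,1,3,1} = 0
G(21) = mex{0,3,2,0,2} = 1
G(22) = mex{1,0,3,1,3} = 2
G(23) = mex{2,1,0,2,0} = 3
G(24) = mex{3,2,1,3,1} = 0
G(25) = mex{0,3,2,0,2} = 1
G(26) = mex{1,0,3,1,3} = 2
G_B(26) = 2.
Stack C, S = {1, 4, 8}:
n :  0  1  2  3  4  5  6  7  8  9 10 11 12 13 14 15 16 17 18 19
G :  0  1  0  1  2  0  1  0  1  2  3  2  0  1  0  1  2  0  1  0
G_C(19) = 0.
Combined Grundy value = 0 ⊕ 2 ⊕ 0 = 2.

2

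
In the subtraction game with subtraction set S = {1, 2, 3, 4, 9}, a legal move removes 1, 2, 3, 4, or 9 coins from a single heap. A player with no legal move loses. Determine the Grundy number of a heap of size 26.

1

G(0) = 0
G(1) = mex{0} = 1
G(2) = mex{1,0} = 2
G(3) = mex{2,1,0} = 3
G(4) = mex{3,2,1,0} = 4
G(5) = mex{4,3,2,1} = 0
G(6) = mex{0,4,3,2} = 1
G(7) = mex{1,0,4,3} = 2
G(8) = mex{2,1,0,4} = 3
G(9) = mex{3,2,1,0,0} = 4
G(10) = mex{4,3,2,1,1} = 0
G(11) = mex{0,4,3,2,2} = 1
G(12) = mex{1,0,4,3,3} = 2
G(13) = mex{2,1,0,4,4} = 3
G(14) = mex{3,2,1,0,0} = 4
G(15) = mex{4,3,2,1,1} = 0
G(16) = mex{0,4,3,2,2} = 1
G(17) = mex{1,0,4,3,3} = 2
G(18) = mex{2,1,0,4,4} = 3
G(19) = mex{3,2,1,0,0} = 4
G(20) = mex{4,3,2,1,1} = 0
G(21) = mex{0,4,3,2,2} = 1
G(22) = mex{1,0,4,3,3} = 2
G(23) = mex{2,1,0,4,4} = 3
G(24) = mex{3,2,1,0,0} = 4
G(25) = mex{4,3,2,1,1} = 0
G(26) = mex{0,4,3,2,2} = 1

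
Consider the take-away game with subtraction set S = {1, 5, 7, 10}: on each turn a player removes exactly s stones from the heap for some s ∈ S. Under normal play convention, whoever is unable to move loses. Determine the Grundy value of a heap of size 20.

1

n :  0  1  2  3  4  5  6  7  8  9 10 11 12 13 14 15 16 17 18 19 20
G :  0  1  0  1  0  1  0  1  0  1  2  3  2  3  2  3  2  0  1  0  1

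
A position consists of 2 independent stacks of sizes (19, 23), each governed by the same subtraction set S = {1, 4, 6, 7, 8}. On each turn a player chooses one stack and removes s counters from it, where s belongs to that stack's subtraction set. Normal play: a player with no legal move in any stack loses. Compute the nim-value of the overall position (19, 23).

All stacks use S = {1, 4, 6, 7, 8}:
G(0) = 0
G(1) = mex{0} = 1
G(2) = mex{1} = 0
G(3) = mex{0} = 1
G(4) = mex{1,0} = 2
G(5) = mex{2,1} = 0
G(6) = mex{0,0,0} = 1
G(7) = mex{1,1,1,0} = 2
G(8) = mex{2,2,0,1,0} = 3
G(9) = mex{3,0,1,0,1} = 2
G(10) = mex{2,1,2,1,0} = 3
G(11) = mex{3,2,0,2,1} = 4
G(12) = mex{4,3,1,0,2} = 5
G(13) = mex{5,2,2,1,0} = 3
G(14) = mex{3,3,3,2,1} = 0
G(15) = mex{0,4,2,3,2} = 1
G(16) = mex{1,5,3,2,3} = 0
G(17) = mex{0,3,4,3,2} = 1
G(18) = mex{1,0,5,4,3} = 2
G(19) = mex{2,1,3,5,4} = 0
G(20) = mex{0,0,0,3,5} = 1
G(21) = mex{1,1,1,0,3} = 2
G(22) = mex{2,2,0,1,0} = 3
G(23) = mex{3,0,1,0,1} = 2
Stack A: G(19) = 0.
Stack B: G(23) = 2.
Combined Grundy value = 0 ⊕ 2 = 2.

2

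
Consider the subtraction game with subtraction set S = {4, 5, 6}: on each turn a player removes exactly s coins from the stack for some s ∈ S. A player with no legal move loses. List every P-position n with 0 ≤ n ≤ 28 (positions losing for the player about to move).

0, 1, 2, 3, 10, 11, 12, 13, 20, 21, 22, 23

n :  0  1  2  3  4  5  6  7  8  9 10 11 12 13 14 15 16 17 18 19 20 21 22 23 24 25 26 27 28
G :  0  0  0  0  1  1  1  1  2  2  0  0  0  0  1  1  1  1  2  2  0  0  0  0  1  1  1  1  2
P-positions are exactly the n with G(n) = 0.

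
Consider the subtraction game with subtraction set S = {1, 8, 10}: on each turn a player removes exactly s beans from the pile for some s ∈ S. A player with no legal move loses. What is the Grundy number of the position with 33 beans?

0

n :  0  1  2  3  4  5  6  7  8  9 10 11 12 13 14 15 16 17 18 19 20 21 22 23 24 25 26 27 28 29 30 31 32 33
G :  0  1  0  1  0  1  0  1  2  0  1  0  1  0  1  0  1  2  0  1  0  1  0  1  0  1  2  0  1  0  1  0  1  0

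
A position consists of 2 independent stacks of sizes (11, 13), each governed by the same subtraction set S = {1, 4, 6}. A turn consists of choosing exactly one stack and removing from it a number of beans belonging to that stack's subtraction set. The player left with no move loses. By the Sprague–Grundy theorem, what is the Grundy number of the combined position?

0

All stacks use S = {1, 4, 6}:
n :  0  1  2  3  4  5  6  7  8  9 10 11 12 13
G :  0  1  0  1  2  0  1  0  1  2  0  1  0  1
Stack A: G(11) = 1.
Stack B: G(13) = 1.
Combined Grundy value = 1 ⊕ 1 = 0.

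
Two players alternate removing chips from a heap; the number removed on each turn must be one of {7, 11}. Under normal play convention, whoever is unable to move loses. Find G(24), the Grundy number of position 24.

0

n :  0  1  2  3  4  5  6  7  8  9 10 11 12 13 14 15 16 17 18 19 20 21 22 23 24
G :  0  0  0  0  0  0  0  1  1  1  1  1  1  1  2  2  2  2  0  0  0  0  0  0  0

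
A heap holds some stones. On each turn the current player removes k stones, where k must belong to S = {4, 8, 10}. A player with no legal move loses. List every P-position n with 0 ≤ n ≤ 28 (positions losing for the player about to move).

G(0) = 0
G(1) = mex{} = 0
G(2) = mex{} = 0
G(3) = mex{} = 0
G(4) = mex{0} = 1
G(5) = mex{0} = 1
G(6) = mex{0} = 1
G(7) = mex{0} = 1
G(8) = mex{1,0} = 2
G(9) = mex{1,0} = 2
G(10) = mex{1,0,0} = 2
G(11) = mex{1,0,0} = 2
G(12) = mex{2,1,0} = 3
G(13) = mex{2,1,0} = 3
G(14) = mex{2,1,1} = 0
G(15) = mex{2,1,1} = 0
G(16) = mex{3,2,1} = 0
G(17) = mex{3,2,1} = 0
G(18) = mex{0,2,2} = 1
G(19) = mex{0,2,2} = 1
G(20) = mex{0,3,2} = 1
G(21) = mex{0,3,2} = 1
G(22) = mex{1,0,3} = 2
G(23) = mex{1,0,3} = 2
G(24) = mex{1,0,0} = 2
G(25) = mex{1,0,0} = 2
G(26) = mex{2,1,0} = 3
G(27) = mex{2,1,0} = 3
G(28) = mex{2,1,1} = 0
P-positions are exactly the n with G(n) = 0.

0, 1, 2, 3, 14, 15, 16, 17, 28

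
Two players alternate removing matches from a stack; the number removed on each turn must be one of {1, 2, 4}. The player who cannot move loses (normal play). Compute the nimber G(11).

2

n :  0  1  2  3  4  5  6  7  8  9 10 11
G :  0  1  2  0  1  2  0  1  2  0  1  2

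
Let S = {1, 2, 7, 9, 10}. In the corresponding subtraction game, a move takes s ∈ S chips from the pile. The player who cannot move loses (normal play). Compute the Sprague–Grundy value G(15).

G(0) = 0
G(1) = mex{0} = 1
G(2) = mex{1,0} = 2
G(3) = mex{2,1} = 0
G(4) = mex{0,2} = 1
G(5) = mex{1,0} = 2
G(6) = mex{2,1} = 0
G(7) = mex{0,2,0} = 1
G(8) = mex{1,0,1} = 2
G(9) = mex{2,1,2,0} = 3
G(10) = mex{3,2,0,1,0} = 4
G(11) = mex{4,3,1,2,1} = 0
G(12) = mex{0,4,2,0,2} = 1
G(13) = mex{1,0,0,1,0} = 2
G(14) = mex{2,1,1,2,1} = 0
G(15) = mex{0,2,2,0,2} = 1

1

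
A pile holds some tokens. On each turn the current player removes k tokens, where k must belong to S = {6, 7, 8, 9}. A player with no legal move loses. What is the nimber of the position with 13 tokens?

2

G(0) = 0
G(1) = mex{} = 0
G(2) = mex{} = 0
G(3) = mex{} = 0
G(4) = mex{} = 0
G(5) = mex{} = 0
G(6) = mex{0} = 1
G(7) = mex{0,0} = 1
G(8) = mex{0,0,0} = 1
G(9) = mex{0,0,0,0} = 1
G(10) = mex{0,0,0,0} = 1
G(11) = mex{0,0,0,0} = 1
G(12) = mex{1,0,0,0} = 2
G(13) = mex{1,1,0,0} = 2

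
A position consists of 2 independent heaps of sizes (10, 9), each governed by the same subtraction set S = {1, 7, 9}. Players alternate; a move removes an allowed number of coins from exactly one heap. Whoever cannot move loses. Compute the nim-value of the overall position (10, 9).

All heaps use S = {1, 7, 9}:
G(0) = 0
G(1) = mex{0} = 1
G(2) = mex{1} = 0
G(3) = mex{0} = 1
G(4) = mex{1} = 0
G(5) = mex{0} = 1
G(6) = mex{1} = 0
G(7) = mex{0,0} = 1
G(8) = mex{1,1} = 0
G(9) = mex{0,0,0} = 1
G(10) = mex{1,1,1} = 0
Heap A: G(10) = 0.
Heap B: G(9) = 1.
Combined Grundy value = 0 ⊕ 1 = 1.

1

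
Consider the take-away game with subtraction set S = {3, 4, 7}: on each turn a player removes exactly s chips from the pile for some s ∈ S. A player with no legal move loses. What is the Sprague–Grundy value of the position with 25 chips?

1

G(0) = 0
G(1) = mex{} = 0
G(2) = mex{} = 0
G(3) = mex{0} = 1
G(4) = mex{0,0} = 1
G(5) = mex{0,0} = 1
G(6) = mex{1,0} = 2
G(7) = mex{1,1,0} = 2
G(8) = mex{1,1,0} = 2
G(9) = mex{2,1,0} = 3
G(10) = mex{2,2,1} = 0
G(11) = mex{2,2,1} = 0
G(12) = mex{3,2,1} = 0
G(13) = mex{0,3,2} = 1
G(14) = mex{0,0,2} = 1
G(15) = mex{0,0,2} = 1
G(16) = mex{1,0,3} = 2
G(17) = mex{1,1,0} = 2
G(18) = mex{1,1,0} = 2
G(19) = mex{2,1,0} = 3
G(20) = mex{2,2,1} = 0
G(21) = mex{2,2,1} = 0
G(22) = mex{3,2,1} = 0
G(23) = mex{0,3,2} = 1
G(24) = mex{0,0,2} = 1
G(25) = mex{0,0,2} = 1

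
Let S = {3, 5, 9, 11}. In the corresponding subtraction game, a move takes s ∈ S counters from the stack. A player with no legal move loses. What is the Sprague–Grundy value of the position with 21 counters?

2

G(0) = 0
G(1) = mex{} = 0
G(2) = mex{} = 0
G(3) = mex{0} = 1
G(4) = mex{0} = 1
G(5) = mex{0,0} = 1
G(6) = mex{1,0} = 2
G(7) = mex{1,0} = 2
G(8) = mex{1,1} = 0
G(9) = mex{2,1,0} = 3
G(10) = mex{2,1,0} = 3
G(11) = mex{0,2,0,0} = 1
G(12) = mex{3,2,1,0} = 4
G(13) = mex{3,0,1,0} = 2
G(14) = mex{1,3,1,1} = 0
G(15) = mex{4,3,2,1} = 0
G(16) = mex{2,1,2,1} = 0
G(17) = mex{0,4,0,2} = 1
G(18) = mex{0,2,3,2} = 1
G(19) = mex{0,0,3,0} = 1
G(20) = mex{1,0,1,3} = 2
G(21) = mex{1,0,4,3} = 2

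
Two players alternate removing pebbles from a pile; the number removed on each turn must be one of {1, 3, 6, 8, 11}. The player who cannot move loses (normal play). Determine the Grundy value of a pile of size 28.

0

n :  0  1  2  3  4  5  6  7  8  9 10 11 12 13 14 15 16 17 18 19 20 21 22 23 24 25 26 27 28
G :  0  1  0  1  0  1  2  3  2  0  1  3  4  2  0  1  0  1  0  1  2  3  2  0  1  3  4  2  0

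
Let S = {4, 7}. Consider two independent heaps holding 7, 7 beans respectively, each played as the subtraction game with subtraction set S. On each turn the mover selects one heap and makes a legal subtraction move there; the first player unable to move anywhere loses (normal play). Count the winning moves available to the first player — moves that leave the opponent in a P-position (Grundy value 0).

0

All heaps use S = {4, 7}:
G(0) = 0
G(1) = mex{} = 0
G(2) = mex{} = 0
G(3) = mex{} = 0
G(4) = mex{0} = 1
G(5) = mex{0} = 1
G(6) = mex{0} = 1
G(7) = mex{0,0} = 1
Heap A: G(7) = 1.
Heap B: G(7) = 1.
Combined Grundy value = 1 ⊕ 1 = 0.
A winning move leaves total XOR = 0, i.e. changes one component's Grundy value g to g ⊕ X where X is the current total.
Heap A: target g' = 1⊕0 = 1, but every legal move changes the Grundy value (mex property), so 0 moves.
Heap B: target g' = 1⊕0 = 1, but every legal move changes the Grundy value (mex property), so 0 moves.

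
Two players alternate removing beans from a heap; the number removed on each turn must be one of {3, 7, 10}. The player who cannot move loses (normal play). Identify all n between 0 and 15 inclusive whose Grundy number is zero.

0, 1, 2, 6, 14, 15

n :  0  1  2  3  4  5  6  7  8  9 10 11 12 13 14 15
G :  0  0  0  1  1  1  0  2  2  1  3  3  2  2  0  0
P-positions are exactly the n with G(n) = 0.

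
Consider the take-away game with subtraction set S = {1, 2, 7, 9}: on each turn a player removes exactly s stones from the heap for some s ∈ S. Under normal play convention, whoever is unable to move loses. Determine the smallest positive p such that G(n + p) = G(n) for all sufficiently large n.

n :  0  1  2  3  4  5  6  7  8  9 10 11 12 13 14 15 16 17 18 19 20 21 22 23
G :  0  1  2  0  1  2  0  1  2  3  4  0  1  2  0  1  2  0  1  2  3  4  0  1
G(n+11) = G(n) holds for n = 0,…,8 (a full window of length max(S) = 9), so the sequence is purely periodic with period 11.

11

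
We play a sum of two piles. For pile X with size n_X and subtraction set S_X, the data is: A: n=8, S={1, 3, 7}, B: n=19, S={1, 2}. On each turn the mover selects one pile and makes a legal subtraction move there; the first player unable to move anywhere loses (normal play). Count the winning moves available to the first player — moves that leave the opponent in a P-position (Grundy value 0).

Pile A, S = {1, 3, 7}:
n : 0 1 2 3 4 5 6 7 8
G : 0 1 0 1 0 1 0 1 0
G_A(8) = 0.
Pile B, S = {1, 2}:
G(0) = 0
G(1) = mex{0} = 1
G(2) = mex{1,0} = 2
G(3) = mex{2,1} = 0
G(4) = mex{0,2} = 1
G(5) = mex{1,0} = 2
G(6) = mex{2,1} = 0
G(7) = mex{0,2} = 1
G(8) = mex{1,0} = 2
G(9) = mex{2,1} = 0
G(10) = mex{0,2} = 1
G(11) = mex{1,0} = 2
G(12) = mex{2,1} = 0
G(13) = mex{0,2} = 1
G(14) = mex{1,0} = 2
G(15) = mex{2,1} = 0
G(16) = mex{0,2} = 1
G(17) = mex{1,0} = 2
G(18) = mex{2,1} = 0
G(19) = mex{0,2} = 1
G_B(19) = 1.
Combined Grundy value = 0 ⊕ 1 = 1.
A winning move leaves total XOR = 0, i.e. changes one component's Grundy value g to g ⊕ X where X is the current total.
Pile A: need g' = 0⊕1 = 1. Options: 8−1→G=1, 8−3→G=1, 8−7→G=1. Hits: 3.
Pile B: need g' = 1⊕1 = 0. Options: 19−1→G=0, 19−2→G=2. Hits: 1.

4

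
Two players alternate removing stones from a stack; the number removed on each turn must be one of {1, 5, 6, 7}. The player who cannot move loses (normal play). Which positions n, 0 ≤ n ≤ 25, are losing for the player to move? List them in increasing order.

0, 2, 4, 12, 14, 16, 24

n :  0  1  2  3  4  5  6  7  8  9 10 11 12 13 14 15 16 17 18 19 20 21 22 23 24 25
G :  0  1  0  1  0  1  2  3  2  3  2  3  0  1  0  1  0  1  2  3  2  3  2  3  0  1
P-positions are exactly the n with G(n) = 0.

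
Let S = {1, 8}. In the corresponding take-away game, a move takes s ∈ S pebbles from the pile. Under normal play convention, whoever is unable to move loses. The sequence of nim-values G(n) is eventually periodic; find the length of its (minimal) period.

9

n :  0  1  2  3  4  5  6  7  8  9 10 11 12 13 14 15 16 17 18 19
G :  0  1  0  1  0  1  0  1  2  0  1  0  1  0  1  0  1  2  0  1
G(n+9) = G(n) holds for n = 0,…,7 (a full window of length max(S) = 8), so the sequence is purely periodic with period 9.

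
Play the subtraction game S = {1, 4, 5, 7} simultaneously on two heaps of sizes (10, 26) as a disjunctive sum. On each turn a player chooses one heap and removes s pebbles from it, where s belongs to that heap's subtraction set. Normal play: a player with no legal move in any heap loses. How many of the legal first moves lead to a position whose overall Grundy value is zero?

All heaps use S = {1, 4, 5, 7}:
n :  0  1  2  3  4  5  6  7  8  9 10 11 12 13 14 15 16 17 18 19 20 21 22 23 24 25 26
G :  0  1  0  1  2  3  2  3  0  1  0  1  2  3  2  3  0  1  0  1  2  3  2  3  0  1  0
Heap A: G(10) = 0.
Heap B: G(26) = 0.
Combined Grundy value = 0 ⊕ 0 = 0.
A winning move leaves total XOR = 0, i.e. changes one component's Grundy value g to g ⊕ X where X is the current total.
Heap A: target g' = 0⊕0 = 0, but every legal move changes the Grundy value (mex property), so 0 moves.
Heap B: target g' = 0⊕0 = 0, but every legal move changes the Grundy value (mex property), so 0 moves.

0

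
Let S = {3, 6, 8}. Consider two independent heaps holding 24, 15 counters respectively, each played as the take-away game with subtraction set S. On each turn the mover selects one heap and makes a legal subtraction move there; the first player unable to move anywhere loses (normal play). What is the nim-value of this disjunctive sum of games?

1

All heaps use S = {3, 6, 8}:
n :  0  1  2  3  4  5  6  7  8  9 10 11 12 13 14 15 16 17 18 19 20 21 22 23 24
G :  0  0  0  1  1  1  2  2  2  3  3  0  0  0  1  1  1  2  2  2  3  3  0  0  0
Heap A: G(24) = 0.
Heap B: G(15) = 1.
Combined Grundy value = 0 ⊕ 1 = 1.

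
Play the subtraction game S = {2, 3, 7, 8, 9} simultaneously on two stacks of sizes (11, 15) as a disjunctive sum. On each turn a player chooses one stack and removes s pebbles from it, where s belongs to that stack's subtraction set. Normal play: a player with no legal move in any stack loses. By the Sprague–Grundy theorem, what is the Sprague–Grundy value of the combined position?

All stacks use S = {2, 3, 7, 8, 9}:
G(0) = 0
G(1) = mex{} = 0
G(2) = mex{0} = 1
G(3) = mex{0,0} = 1
G(4) = mex{1,0} = 2
G(5) = mex{1,1} = 0
G(6) = mex{2,1} = 0
G(7) = mex{0,2,0} = 1
G(8) = mex{0,0,0,0} = 1
G(9) = mex{1,0,1,0,0} = 2
G(10) = mex{1,1,1,1,0} = 2
G(11) = mex{2,1,2,1,1} = 0
G(12) = mex{2,2,0,2,1} = 3
G(13) = mex{0,2,0,0,2} = 1
G(14) = mex{3,0,1,0,0} = 2
G(15) = mex{1,3,1,1,0} = 2
Stack A: G(11) = 0.
Stack B: G(15) = 2.
Combined Grundy value = 0 ⊕ 2 = 2.

2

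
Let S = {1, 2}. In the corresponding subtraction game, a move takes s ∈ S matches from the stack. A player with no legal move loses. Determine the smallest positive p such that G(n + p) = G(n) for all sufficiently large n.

3

n :  0  1  2  3  4  5  6  7  8  9 10 11 12 13 14
G :  0  1  2  0  1  2  0  1  2  0  1  2  0  1  2
G(n+3) = G(n) holds for n = 0,…,1 (a full window of length max(S) = 2), so the sequence is purely periodic with period 3.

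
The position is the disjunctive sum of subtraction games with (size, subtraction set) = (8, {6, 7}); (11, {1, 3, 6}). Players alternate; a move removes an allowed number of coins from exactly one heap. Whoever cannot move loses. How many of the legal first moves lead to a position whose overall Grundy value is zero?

4

Heap A, S = {6, 7}:
n : 0 1 2 3 4 5 6 7 8
G : 0 0 0 0 0 0 1 1 1
G_A(8) = 1.
Heap B, S = {1, 3, 6}:
n :  0  1  2  3  4  5  6  7  8  9 10 11
G :  0  1  0  1  0  1  2  3  2  0  1  0
G_B(11) = 0.
Combined Grundy value = 1 ⊕ 0 = 1.
A winning move leaves total XOR = 0, i.e. changes one component's Grundy value g to g ⊕ X where X is the current total.
Heap A: need g' = 1⊕1 = 0. Options: 8−6→G=0, 8−7→G=0. Hits: 2.
Heap B: need g' = 0⊕1 = 1. Options: 11−1→G=1, 11−3→G=2, 11−6→G=1. Hits: 2.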